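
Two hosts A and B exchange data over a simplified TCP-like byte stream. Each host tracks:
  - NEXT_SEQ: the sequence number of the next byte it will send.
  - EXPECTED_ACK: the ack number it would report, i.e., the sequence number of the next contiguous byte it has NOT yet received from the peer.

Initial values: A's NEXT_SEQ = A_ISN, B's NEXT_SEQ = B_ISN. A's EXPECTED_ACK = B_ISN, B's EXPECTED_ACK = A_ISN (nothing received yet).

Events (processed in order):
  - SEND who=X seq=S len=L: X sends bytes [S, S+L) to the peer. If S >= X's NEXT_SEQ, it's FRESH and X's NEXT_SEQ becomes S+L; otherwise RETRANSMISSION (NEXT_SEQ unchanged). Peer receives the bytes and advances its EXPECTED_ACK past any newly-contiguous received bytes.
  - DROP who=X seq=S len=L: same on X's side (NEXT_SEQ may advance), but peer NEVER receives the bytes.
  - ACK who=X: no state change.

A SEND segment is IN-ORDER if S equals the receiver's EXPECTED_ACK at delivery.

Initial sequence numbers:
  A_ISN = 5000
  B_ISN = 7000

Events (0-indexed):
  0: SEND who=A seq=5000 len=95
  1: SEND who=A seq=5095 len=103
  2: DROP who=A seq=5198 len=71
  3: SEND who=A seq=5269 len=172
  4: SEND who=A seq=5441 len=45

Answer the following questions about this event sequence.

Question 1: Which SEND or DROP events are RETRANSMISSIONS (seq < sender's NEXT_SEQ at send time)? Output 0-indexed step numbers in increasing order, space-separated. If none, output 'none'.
Answer: none

Derivation:
Step 0: SEND seq=5000 -> fresh
Step 1: SEND seq=5095 -> fresh
Step 2: DROP seq=5198 -> fresh
Step 3: SEND seq=5269 -> fresh
Step 4: SEND seq=5441 -> fresh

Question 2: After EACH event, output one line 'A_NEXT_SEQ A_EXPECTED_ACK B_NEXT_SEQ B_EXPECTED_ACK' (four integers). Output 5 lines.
5095 7000 7000 5095
5198 7000 7000 5198
5269 7000 7000 5198
5441 7000 7000 5198
5486 7000 7000 5198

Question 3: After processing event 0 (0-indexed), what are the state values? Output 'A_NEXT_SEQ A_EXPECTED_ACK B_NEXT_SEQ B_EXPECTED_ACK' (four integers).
After event 0: A_seq=5095 A_ack=7000 B_seq=7000 B_ack=5095

5095 7000 7000 5095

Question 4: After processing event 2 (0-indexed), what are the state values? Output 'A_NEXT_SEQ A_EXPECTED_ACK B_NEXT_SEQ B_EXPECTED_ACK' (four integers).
After event 0: A_seq=5095 A_ack=7000 B_seq=7000 B_ack=5095
After event 1: A_seq=5198 A_ack=7000 B_seq=7000 B_ack=5198
After event 2: A_seq=5269 A_ack=7000 B_seq=7000 B_ack=5198

5269 7000 7000 5198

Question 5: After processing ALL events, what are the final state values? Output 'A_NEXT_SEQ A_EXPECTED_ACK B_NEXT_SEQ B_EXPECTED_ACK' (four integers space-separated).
Answer: 5486 7000 7000 5198

Derivation:
After event 0: A_seq=5095 A_ack=7000 B_seq=7000 B_ack=5095
After event 1: A_seq=5198 A_ack=7000 B_seq=7000 B_ack=5198
After event 2: A_seq=5269 A_ack=7000 B_seq=7000 B_ack=5198
After event 3: A_seq=5441 A_ack=7000 B_seq=7000 B_ack=5198
After event 4: A_seq=5486 A_ack=7000 B_seq=7000 B_ack=5198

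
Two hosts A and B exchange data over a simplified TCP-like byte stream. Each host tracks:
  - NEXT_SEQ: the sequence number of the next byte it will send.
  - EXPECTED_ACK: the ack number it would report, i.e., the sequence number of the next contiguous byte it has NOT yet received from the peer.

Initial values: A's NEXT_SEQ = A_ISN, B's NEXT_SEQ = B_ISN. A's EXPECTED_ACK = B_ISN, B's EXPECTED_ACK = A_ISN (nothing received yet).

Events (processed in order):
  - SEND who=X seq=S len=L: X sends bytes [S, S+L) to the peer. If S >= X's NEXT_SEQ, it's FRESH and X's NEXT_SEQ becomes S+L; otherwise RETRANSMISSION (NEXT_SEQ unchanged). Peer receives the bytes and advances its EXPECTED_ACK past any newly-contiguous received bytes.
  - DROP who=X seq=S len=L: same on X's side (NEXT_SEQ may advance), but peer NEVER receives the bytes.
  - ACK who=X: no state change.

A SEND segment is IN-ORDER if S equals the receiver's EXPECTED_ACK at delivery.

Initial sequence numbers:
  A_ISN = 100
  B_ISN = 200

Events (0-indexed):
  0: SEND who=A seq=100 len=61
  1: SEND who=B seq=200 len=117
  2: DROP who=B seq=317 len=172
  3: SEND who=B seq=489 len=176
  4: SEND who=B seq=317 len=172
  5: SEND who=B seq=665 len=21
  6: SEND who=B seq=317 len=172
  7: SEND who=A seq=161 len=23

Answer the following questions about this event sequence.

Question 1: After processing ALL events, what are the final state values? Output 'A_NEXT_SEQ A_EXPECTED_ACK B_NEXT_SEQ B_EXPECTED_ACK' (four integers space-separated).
Answer: 184 686 686 184

Derivation:
After event 0: A_seq=161 A_ack=200 B_seq=200 B_ack=161
After event 1: A_seq=161 A_ack=317 B_seq=317 B_ack=161
After event 2: A_seq=161 A_ack=317 B_seq=489 B_ack=161
After event 3: A_seq=161 A_ack=317 B_seq=665 B_ack=161
After event 4: A_seq=161 A_ack=665 B_seq=665 B_ack=161
After event 5: A_seq=161 A_ack=686 B_seq=686 B_ack=161
After event 6: A_seq=161 A_ack=686 B_seq=686 B_ack=161
After event 7: A_seq=184 A_ack=686 B_seq=686 B_ack=184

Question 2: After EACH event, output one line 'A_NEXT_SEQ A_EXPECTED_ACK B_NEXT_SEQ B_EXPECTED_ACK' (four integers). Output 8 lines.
161 200 200 161
161 317 317 161
161 317 489 161
161 317 665 161
161 665 665 161
161 686 686 161
161 686 686 161
184 686 686 184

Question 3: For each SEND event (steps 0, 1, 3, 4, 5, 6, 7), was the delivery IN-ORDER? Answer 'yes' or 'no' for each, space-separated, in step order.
Step 0: SEND seq=100 -> in-order
Step 1: SEND seq=200 -> in-order
Step 3: SEND seq=489 -> out-of-order
Step 4: SEND seq=317 -> in-order
Step 5: SEND seq=665 -> in-order
Step 6: SEND seq=317 -> out-of-order
Step 7: SEND seq=161 -> in-order

Answer: yes yes no yes yes no yes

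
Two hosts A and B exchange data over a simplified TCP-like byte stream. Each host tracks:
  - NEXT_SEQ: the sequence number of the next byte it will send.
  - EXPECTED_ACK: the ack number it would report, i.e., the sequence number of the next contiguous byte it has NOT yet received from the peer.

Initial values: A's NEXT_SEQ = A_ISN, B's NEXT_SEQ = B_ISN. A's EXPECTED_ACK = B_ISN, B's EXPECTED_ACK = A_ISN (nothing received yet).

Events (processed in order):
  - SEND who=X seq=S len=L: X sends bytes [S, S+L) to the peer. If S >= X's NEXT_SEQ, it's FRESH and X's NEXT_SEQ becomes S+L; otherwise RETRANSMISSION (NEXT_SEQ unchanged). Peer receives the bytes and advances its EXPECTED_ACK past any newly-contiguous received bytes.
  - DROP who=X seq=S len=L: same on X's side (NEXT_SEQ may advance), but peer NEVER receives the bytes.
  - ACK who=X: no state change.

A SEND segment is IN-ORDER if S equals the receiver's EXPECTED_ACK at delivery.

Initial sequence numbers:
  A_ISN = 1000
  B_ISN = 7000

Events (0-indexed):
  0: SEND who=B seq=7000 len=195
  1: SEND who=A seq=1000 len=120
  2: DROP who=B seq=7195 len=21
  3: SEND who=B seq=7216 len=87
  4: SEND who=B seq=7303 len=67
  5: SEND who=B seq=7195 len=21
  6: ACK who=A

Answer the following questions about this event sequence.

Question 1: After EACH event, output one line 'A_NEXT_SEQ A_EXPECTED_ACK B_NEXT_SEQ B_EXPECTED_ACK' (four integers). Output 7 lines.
1000 7195 7195 1000
1120 7195 7195 1120
1120 7195 7216 1120
1120 7195 7303 1120
1120 7195 7370 1120
1120 7370 7370 1120
1120 7370 7370 1120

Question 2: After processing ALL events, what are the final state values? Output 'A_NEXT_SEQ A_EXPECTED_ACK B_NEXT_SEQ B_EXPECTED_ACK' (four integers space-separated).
After event 0: A_seq=1000 A_ack=7195 B_seq=7195 B_ack=1000
After event 1: A_seq=1120 A_ack=7195 B_seq=7195 B_ack=1120
After event 2: A_seq=1120 A_ack=7195 B_seq=7216 B_ack=1120
After event 3: A_seq=1120 A_ack=7195 B_seq=7303 B_ack=1120
After event 4: A_seq=1120 A_ack=7195 B_seq=7370 B_ack=1120
After event 5: A_seq=1120 A_ack=7370 B_seq=7370 B_ack=1120
After event 6: A_seq=1120 A_ack=7370 B_seq=7370 B_ack=1120

Answer: 1120 7370 7370 1120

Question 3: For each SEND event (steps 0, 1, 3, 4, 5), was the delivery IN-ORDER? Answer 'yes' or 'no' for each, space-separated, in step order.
Step 0: SEND seq=7000 -> in-order
Step 1: SEND seq=1000 -> in-order
Step 3: SEND seq=7216 -> out-of-order
Step 4: SEND seq=7303 -> out-of-order
Step 5: SEND seq=7195 -> in-order

Answer: yes yes no no yes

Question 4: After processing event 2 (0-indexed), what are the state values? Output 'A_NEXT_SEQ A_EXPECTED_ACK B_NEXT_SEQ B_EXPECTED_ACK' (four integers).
After event 0: A_seq=1000 A_ack=7195 B_seq=7195 B_ack=1000
After event 1: A_seq=1120 A_ack=7195 B_seq=7195 B_ack=1120
After event 2: A_seq=1120 A_ack=7195 B_seq=7216 B_ack=1120

1120 7195 7216 1120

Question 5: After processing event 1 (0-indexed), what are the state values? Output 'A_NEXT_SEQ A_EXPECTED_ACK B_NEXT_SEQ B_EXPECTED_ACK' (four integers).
After event 0: A_seq=1000 A_ack=7195 B_seq=7195 B_ack=1000
After event 1: A_seq=1120 A_ack=7195 B_seq=7195 B_ack=1120

1120 7195 7195 1120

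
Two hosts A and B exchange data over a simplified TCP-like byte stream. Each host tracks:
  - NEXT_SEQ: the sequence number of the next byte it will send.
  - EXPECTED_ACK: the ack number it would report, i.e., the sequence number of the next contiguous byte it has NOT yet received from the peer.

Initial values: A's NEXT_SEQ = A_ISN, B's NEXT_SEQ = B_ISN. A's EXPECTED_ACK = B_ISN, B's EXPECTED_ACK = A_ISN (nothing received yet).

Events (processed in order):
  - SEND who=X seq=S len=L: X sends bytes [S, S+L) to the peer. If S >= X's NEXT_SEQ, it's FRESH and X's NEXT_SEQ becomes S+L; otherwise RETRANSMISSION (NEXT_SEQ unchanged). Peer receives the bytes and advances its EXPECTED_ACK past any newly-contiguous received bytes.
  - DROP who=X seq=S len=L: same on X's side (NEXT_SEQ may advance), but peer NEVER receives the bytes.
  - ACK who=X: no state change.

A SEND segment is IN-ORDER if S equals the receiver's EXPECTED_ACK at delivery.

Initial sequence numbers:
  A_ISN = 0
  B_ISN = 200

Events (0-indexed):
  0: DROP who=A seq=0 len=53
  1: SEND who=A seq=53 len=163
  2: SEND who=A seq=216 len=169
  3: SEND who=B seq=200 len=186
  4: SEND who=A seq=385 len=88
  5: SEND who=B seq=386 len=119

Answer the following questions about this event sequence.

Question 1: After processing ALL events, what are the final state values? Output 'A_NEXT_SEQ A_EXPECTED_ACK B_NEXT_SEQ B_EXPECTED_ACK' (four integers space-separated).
Answer: 473 505 505 0

Derivation:
After event 0: A_seq=53 A_ack=200 B_seq=200 B_ack=0
After event 1: A_seq=216 A_ack=200 B_seq=200 B_ack=0
After event 2: A_seq=385 A_ack=200 B_seq=200 B_ack=0
After event 3: A_seq=385 A_ack=386 B_seq=386 B_ack=0
After event 4: A_seq=473 A_ack=386 B_seq=386 B_ack=0
After event 5: A_seq=473 A_ack=505 B_seq=505 B_ack=0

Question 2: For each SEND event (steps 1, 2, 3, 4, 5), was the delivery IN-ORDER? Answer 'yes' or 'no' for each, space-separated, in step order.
Step 1: SEND seq=53 -> out-of-order
Step 2: SEND seq=216 -> out-of-order
Step 3: SEND seq=200 -> in-order
Step 4: SEND seq=385 -> out-of-order
Step 5: SEND seq=386 -> in-order

Answer: no no yes no yes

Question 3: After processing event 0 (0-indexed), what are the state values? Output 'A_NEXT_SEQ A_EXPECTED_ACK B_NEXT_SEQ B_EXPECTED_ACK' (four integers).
After event 0: A_seq=53 A_ack=200 B_seq=200 B_ack=0

53 200 200 0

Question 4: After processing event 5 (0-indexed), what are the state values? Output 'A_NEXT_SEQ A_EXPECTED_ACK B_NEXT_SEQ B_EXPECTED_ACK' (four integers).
After event 0: A_seq=53 A_ack=200 B_seq=200 B_ack=0
After event 1: A_seq=216 A_ack=200 B_seq=200 B_ack=0
After event 2: A_seq=385 A_ack=200 B_seq=200 B_ack=0
After event 3: A_seq=385 A_ack=386 B_seq=386 B_ack=0
After event 4: A_seq=473 A_ack=386 B_seq=386 B_ack=0
After event 5: A_seq=473 A_ack=505 B_seq=505 B_ack=0

473 505 505 0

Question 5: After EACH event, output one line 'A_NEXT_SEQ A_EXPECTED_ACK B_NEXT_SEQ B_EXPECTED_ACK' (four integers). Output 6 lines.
53 200 200 0
216 200 200 0
385 200 200 0
385 386 386 0
473 386 386 0
473 505 505 0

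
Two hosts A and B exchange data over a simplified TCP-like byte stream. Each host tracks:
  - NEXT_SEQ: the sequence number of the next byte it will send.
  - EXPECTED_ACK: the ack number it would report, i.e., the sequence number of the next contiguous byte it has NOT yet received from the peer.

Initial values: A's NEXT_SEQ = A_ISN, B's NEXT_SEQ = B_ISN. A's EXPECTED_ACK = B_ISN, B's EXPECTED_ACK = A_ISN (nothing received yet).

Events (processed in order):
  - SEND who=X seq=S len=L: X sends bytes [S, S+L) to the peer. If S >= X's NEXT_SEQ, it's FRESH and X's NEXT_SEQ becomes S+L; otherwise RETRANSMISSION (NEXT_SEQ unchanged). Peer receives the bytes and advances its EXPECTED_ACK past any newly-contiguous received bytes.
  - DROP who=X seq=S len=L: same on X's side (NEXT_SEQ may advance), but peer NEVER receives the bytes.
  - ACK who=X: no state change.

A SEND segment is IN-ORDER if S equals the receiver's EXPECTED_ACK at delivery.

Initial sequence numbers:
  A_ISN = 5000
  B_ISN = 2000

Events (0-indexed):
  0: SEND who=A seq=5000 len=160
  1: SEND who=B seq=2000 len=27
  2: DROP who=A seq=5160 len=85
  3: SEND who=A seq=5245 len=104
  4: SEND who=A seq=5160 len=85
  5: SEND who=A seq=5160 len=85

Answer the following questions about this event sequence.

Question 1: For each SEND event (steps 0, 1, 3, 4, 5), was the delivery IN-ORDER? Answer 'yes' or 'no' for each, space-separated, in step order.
Step 0: SEND seq=5000 -> in-order
Step 1: SEND seq=2000 -> in-order
Step 3: SEND seq=5245 -> out-of-order
Step 4: SEND seq=5160 -> in-order
Step 5: SEND seq=5160 -> out-of-order

Answer: yes yes no yes no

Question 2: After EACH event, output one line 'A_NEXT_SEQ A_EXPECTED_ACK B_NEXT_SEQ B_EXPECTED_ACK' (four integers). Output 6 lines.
5160 2000 2000 5160
5160 2027 2027 5160
5245 2027 2027 5160
5349 2027 2027 5160
5349 2027 2027 5349
5349 2027 2027 5349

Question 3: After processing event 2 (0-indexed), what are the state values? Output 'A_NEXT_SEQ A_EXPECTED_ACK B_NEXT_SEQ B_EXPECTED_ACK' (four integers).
After event 0: A_seq=5160 A_ack=2000 B_seq=2000 B_ack=5160
After event 1: A_seq=5160 A_ack=2027 B_seq=2027 B_ack=5160
After event 2: A_seq=5245 A_ack=2027 B_seq=2027 B_ack=5160

5245 2027 2027 5160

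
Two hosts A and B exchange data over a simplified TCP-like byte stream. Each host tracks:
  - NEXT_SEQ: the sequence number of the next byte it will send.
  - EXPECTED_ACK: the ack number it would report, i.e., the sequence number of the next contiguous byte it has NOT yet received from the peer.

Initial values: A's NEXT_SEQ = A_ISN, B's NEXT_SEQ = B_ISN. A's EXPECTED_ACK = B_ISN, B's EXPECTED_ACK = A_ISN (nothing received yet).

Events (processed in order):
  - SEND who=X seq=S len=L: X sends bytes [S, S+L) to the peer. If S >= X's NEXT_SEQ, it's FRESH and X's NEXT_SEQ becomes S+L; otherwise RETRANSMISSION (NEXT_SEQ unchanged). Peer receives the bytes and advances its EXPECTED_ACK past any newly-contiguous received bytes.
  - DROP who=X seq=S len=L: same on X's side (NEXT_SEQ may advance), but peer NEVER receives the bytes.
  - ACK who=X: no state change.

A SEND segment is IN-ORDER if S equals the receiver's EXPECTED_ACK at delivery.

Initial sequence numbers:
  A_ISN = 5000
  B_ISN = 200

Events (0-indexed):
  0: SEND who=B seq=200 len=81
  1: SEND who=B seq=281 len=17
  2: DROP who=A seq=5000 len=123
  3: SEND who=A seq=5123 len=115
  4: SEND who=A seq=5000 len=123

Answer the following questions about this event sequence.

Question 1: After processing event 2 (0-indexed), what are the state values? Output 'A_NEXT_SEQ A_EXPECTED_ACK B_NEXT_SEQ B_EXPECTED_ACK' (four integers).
After event 0: A_seq=5000 A_ack=281 B_seq=281 B_ack=5000
After event 1: A_seq=5000 A_ack=298 B_seq=298 B_ack=5000
After event 2: A_seq=5123 A_ack=298 B_seq=298 B_ack=5000

5123 298 298 5000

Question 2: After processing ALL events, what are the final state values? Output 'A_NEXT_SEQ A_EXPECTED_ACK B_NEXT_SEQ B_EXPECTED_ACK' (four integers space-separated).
After event 0: A_seq=5000 A_ack=281 B_seq=281 B_ack=5000
After event 1: A_seq=5000 A_ack=298 B_seq=298 B_ack=5000
After event 2: A_seq=5123 A_ack=298 B_seq=298 B_ack=5000
After event 3: A_seq=5238 A_ack=298 B_seq=298 B_ack=5000
After event 4: A_seq=5238 A_ack=298 B_seq=298 B_ack=5238

Answer: 5238 298 298 5238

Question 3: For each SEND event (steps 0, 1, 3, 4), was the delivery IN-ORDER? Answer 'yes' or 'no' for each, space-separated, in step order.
Answer: yes yes no yes

Derivation:
Step 0: SEND seq=200 -> in-order
Step 1: SEND seq=281 -> in-order
Step 3: SEND seq=5123 -> out-of-order
Step 4: SEND seq=5000 -> in-order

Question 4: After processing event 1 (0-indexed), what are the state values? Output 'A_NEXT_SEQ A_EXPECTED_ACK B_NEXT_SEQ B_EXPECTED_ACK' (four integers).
After event 0: A_seq=5000 A_ack=281 B_seq=281 B_ack=5000
After event 1: A_seq=5000 A_ack=298 B_seq=298 B_ack=5000

5000 298 298 5000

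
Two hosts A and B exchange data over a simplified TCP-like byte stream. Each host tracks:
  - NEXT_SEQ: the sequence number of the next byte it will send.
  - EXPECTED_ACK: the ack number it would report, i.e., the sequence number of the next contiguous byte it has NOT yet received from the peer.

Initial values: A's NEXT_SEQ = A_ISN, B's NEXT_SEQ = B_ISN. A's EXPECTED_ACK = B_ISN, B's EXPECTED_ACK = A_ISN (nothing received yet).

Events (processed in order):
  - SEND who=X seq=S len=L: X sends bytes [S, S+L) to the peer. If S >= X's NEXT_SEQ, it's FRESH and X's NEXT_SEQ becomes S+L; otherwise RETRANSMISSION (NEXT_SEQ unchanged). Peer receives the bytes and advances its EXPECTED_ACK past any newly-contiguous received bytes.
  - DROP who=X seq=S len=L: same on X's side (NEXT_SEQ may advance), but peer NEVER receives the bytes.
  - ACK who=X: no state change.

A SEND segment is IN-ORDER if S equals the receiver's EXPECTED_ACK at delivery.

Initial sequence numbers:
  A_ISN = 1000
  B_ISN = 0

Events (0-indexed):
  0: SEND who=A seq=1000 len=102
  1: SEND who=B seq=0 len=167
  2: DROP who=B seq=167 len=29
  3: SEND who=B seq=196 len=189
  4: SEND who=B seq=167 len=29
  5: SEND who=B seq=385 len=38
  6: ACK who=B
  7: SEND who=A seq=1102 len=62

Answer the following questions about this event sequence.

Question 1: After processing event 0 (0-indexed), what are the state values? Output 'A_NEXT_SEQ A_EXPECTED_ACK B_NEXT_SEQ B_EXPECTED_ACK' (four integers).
After event 0: A_seq=1102 A_ack=0 B_seq=0 B_ack=1102

1102 0 0 1102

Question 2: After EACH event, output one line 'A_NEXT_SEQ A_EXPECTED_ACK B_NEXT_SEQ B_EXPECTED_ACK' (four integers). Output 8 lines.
1102 0 0 1102
1102 167 167 1102
1102 167 196 1102
1102 167 385 1102
1102 385 385 1102
1102 423 423 1102
1102 423 423 1102
1164 423 423 1164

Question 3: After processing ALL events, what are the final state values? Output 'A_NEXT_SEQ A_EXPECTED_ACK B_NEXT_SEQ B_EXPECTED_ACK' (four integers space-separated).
After event 0: A_seq=1102 A_ack=0 B_seq=0 B_ack=1102
After event 1: A_seq=1102 A_ack=167 B_seq=167 B_ack=1102
After event 2: A_seq=1102 A_ack=167 B_seq=196 B_ack=1102
After event 3: A_seq=1102 A_ack=167 B_seq=385 B_ack=1102
After event 4: A_seq=1102 A_ack=385 B_seq=385 B_ack=1102
After event 5: A_seq=1102 A_ack=423 B_seq=423 B_ack=1102
After event 6: A_seq=1102 A_ack=423 B_seq=423 B_ack=1102
After event 7: A_seq=1164 A_ack=423 B_seq=423 B_ack=1164

Answer: 1164 423 423 1164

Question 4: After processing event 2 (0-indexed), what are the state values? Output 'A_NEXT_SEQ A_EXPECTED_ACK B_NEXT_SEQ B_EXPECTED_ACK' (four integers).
After event 0: A_seq=1102 A_ack=0 B_seq=0 B_ack=1102
After event 1: A_seq=1102 A_ack=167 B_seq=167 B_ack=1102
After event 2: A_seq=1102 A_ack=167 B_seq=196 B_ack=1102

1102 167 196 1102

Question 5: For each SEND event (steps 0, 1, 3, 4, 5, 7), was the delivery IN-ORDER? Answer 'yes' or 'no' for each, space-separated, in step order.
Answer: yes yes no yes yes yes

Derivation:
Step 0: SEND seq=1000 -> in-order
Step 1: SEND seq=0 -> in-order
Step 3: SEND seq=196 -> out-of-order
Step 4: SEND seq=167 -> in-order
Step 5: SEND seq=385 -> in-order
Step 7: SEND seq=1102 -> in-order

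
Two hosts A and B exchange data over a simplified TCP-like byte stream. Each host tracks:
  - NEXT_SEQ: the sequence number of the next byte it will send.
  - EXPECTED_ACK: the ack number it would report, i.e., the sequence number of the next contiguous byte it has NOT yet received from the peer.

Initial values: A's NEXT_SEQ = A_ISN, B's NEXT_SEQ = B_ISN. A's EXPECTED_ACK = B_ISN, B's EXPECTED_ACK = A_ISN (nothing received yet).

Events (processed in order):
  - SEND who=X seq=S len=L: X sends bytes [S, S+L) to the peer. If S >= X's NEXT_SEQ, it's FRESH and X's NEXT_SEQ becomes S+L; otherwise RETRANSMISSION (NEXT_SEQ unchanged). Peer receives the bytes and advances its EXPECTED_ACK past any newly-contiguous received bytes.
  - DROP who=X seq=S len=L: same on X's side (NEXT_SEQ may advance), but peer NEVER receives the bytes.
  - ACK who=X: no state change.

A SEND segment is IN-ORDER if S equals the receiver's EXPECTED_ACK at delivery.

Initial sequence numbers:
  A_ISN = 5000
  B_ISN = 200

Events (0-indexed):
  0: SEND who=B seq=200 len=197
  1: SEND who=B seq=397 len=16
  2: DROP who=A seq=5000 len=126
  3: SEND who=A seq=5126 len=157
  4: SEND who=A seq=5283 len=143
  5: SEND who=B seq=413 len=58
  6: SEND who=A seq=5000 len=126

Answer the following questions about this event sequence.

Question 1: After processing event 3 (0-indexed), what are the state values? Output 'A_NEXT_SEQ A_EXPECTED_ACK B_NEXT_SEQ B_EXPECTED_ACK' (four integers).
After event 0: A_seq=5000 A_ack=397 B_seq=397 B_ack=5000
After event 1: A_seq=5000 A_ack=413 B_seq=413 B_ack=5000
After event 2: A_seq=5126 A_ack=413 B_seq=413 B_ack=5000
After event 3: A_seq=5283 A_ack=413 B_seq=413 B_ack=5000

5283 413 413 5000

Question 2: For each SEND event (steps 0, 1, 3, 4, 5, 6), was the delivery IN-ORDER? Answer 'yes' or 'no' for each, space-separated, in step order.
Answer: yes yes no no yes yes

Derivation:
Step 0: SEND seq=200 -> in-order
Step 1: SEND seq=397 -> in-order
Step 3: SEND seq=5126 -> out-of-order
Step 4: SEND seq=5283 -> out-of-order
Step 5: SEND seq=413 -> in-order
Step 6: SEND seq=5000 -> in-order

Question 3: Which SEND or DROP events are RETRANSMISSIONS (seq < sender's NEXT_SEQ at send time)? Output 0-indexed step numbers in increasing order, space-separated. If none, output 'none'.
Step 0: SEND seq=200 -> fresh
Step 1: SEND seq=397 -> fresh
Step 2: DROP seq=5000 -> fresh
Step 3: SEND seq=5126 -> fresh
Step 4: SEND seq=5283 -> fresh
Step 5: SEND seq=413 -> fresh
Step 6: SEND seq=5000 -> retransmit

Answer: 6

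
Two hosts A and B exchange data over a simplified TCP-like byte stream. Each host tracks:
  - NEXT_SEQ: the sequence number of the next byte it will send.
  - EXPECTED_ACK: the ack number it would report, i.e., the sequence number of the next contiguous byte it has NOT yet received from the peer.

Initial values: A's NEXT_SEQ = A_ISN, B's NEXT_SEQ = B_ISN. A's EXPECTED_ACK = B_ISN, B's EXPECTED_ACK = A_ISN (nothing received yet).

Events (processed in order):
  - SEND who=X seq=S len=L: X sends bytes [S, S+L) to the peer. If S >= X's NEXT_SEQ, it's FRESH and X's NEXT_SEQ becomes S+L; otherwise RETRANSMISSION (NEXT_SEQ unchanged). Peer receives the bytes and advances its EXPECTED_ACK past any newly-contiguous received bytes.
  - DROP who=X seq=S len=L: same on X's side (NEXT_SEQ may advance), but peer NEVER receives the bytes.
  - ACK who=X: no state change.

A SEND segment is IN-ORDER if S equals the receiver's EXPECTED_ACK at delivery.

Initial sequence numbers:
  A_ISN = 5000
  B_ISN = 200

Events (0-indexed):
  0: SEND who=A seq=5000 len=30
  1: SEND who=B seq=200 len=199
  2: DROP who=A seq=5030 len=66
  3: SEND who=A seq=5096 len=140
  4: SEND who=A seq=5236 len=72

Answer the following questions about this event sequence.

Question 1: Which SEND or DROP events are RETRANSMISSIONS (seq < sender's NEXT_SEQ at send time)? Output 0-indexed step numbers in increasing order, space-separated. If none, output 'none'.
Answer: none

Derivation:
Step 0: SEND seq=5000 -> fresh
Step 1: SEND seq=200 -> fresh
Step 2: DROP seq=5030 -> fresh
Step 3: SEND seq=5096 -> fresh
Step 4: SEND seq=5236 -> fresh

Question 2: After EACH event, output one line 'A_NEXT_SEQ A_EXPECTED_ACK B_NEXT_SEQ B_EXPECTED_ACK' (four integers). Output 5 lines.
5030 200 200 5030
5030 399 399 5030
5096 399 399 5030
5236 399 399 5030
5308 399 399 5030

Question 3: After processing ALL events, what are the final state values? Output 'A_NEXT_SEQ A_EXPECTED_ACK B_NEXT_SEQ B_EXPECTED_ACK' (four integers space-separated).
Answer: 5308 399 399 5030

Derivation:
After event 0: A_seq=5030 A_ack=200 B_seq=200 B_ack=5030
After event 1: A_seq=5030 A_ack=399 B_seq=399 B_ack=5030
After event 2: A_seq=5096 A_ack=399 B_seq=399 B_ack=5030
After event 3: A_seq=5236 A_ack=399 B_seq=399 B_ack=5030
After event 4: A_seq=5308 A_ack=399 B_seq=399 B_ack=5030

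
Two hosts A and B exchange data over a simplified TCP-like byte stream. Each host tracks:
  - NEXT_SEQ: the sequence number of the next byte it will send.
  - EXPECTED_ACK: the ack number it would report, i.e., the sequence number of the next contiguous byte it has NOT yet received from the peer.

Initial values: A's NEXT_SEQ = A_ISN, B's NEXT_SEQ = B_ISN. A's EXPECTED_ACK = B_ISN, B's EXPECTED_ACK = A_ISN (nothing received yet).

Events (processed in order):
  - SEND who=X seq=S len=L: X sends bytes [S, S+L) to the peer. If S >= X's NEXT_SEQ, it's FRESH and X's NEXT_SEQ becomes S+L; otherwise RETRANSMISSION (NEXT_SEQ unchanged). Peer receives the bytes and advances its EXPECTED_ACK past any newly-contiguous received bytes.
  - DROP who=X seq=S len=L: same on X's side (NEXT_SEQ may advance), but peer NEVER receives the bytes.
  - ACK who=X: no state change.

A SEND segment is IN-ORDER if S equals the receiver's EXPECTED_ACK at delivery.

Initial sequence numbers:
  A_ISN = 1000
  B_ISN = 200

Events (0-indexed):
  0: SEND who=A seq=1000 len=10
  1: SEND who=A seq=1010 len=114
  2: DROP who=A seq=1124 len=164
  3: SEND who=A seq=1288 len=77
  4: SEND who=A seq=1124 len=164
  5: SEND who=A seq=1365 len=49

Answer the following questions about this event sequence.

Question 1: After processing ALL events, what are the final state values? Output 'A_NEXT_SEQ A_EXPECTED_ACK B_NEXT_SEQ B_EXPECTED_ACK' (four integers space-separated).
After event 0: A_seq=1010 A_ack=200 B_seq=200 B_ack=1010
After event 1: A_seq=1124 A_ack=200 B_seq=200 B_ack=1124
After event 2: A_seq=1288 A_ack=200 B_seq=200 B_ack=1124
After event 3: A_seq=1365 A_ack=200 B_seq=200 B_ack=1124
After event 4: A_seq=1365 A_ack=200 B_seq=200 B_ack=1365
After event 5: A_seq=1414 A_ack=200 B_seq=200 B_ack=1414

Answer: 1414 200 200 1414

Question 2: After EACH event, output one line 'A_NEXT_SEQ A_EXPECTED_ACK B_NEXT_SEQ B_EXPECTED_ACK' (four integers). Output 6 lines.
1010 200 200 1010
1124 200 200 1124
1288 200 200 1124
1365 200 200 1124
1365 200 200 1365
1414 200 200 1414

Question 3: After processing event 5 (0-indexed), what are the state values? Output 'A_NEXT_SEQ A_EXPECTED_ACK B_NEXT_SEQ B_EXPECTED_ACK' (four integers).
After event 0: A_seq=1010 A_ack=200 B_seq=200 B_ack=1010
After event 1: A_seq=1124 A_ack=200 B_seq=200 B_ack=1124
After event 2: A_seq=1288 A_ack=200 B_seq=200 B_ack=1124
After event 3: A_seq=1365 A_ack=200 B_seq=200 B_ack=1124
After event 4: A_seq=1365 A_ack=200 B_seq=200 B_ack=1365
After event 5: A_seq=1414 A_ack=200 B_seq=200 B_ack=1414

1414 200 200 1414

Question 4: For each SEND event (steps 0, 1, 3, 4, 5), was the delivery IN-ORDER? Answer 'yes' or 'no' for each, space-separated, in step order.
Answer: yes yes no yes yes

Derivation:
Step 0: SEND seq=1000 -> in-order
Step 1: SEND seq=1010 -> in-order
Step 3: SEND seq=1288 -> out-of-order
Step 4: SEND seq=1124 -> in-order
Step 5: SEND seq=1365 -> in-order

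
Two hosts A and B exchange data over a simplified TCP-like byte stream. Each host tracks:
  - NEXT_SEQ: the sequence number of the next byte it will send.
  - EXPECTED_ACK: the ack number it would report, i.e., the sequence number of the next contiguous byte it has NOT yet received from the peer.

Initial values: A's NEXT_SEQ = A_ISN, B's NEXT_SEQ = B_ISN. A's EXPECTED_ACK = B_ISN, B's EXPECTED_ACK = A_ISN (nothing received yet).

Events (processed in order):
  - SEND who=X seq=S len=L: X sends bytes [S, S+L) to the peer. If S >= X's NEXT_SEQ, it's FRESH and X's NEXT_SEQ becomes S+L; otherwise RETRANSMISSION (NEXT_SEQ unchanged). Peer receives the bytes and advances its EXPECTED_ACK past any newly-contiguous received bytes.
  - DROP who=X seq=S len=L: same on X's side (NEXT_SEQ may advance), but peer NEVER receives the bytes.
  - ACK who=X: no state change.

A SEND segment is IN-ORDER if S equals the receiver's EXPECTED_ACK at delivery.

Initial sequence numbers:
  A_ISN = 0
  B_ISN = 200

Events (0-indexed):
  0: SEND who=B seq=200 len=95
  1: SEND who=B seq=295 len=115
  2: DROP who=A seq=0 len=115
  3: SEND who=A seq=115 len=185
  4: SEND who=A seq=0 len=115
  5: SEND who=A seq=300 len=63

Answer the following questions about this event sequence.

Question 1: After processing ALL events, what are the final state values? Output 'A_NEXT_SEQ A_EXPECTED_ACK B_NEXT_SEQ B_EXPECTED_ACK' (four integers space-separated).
Answer: 363 410 410 363

Derivation:
After event 0: A_seq=0 A_ack=295 B_seq=295 B_ack=0
After event 1: A_seq=0 A_ack=410 B_seq=410 B_ack=0
After event 2: A_seq=115 A_ack=410 B_seq=410 B_ack=0
After event 3: A_seq=300 A_ack=410 B_seq=410 B_ack=0
After event 4: A_seq=300 A_ack=410 B_seq=410 B_ack=300
After event 5: A_seq=363 A_ack=410 B_seq=410 B_ack=363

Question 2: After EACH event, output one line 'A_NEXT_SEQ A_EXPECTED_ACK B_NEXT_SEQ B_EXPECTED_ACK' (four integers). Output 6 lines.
0 295 295 0
0 410 410 0
115 410 410 0
300 410 410 0
300 410 410 300
363 410 410 363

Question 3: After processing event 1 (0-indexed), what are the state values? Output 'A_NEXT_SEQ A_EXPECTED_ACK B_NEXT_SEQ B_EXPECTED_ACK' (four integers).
After event 0: A_seq=0 A_ack=295 B_seq=295 B_ack=0
After event 1: A_seq=0 A_ack=410 B_seq=410 B_ack=0

0 410 410 0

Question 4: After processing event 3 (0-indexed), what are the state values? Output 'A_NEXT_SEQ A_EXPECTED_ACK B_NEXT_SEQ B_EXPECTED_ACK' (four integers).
After event 0: A_seq=0 A_ack=295 B_seq=295 B_ack=0
After event 1: A_seq=0 A_ack=410 B_seq=410 B_ack=0
After event 2: A_seq=115 A_ack=410 B_seq=410 B_ack=0
After event 3: A_seq=300 A_ack=410 B_seq=410 B_ack=0

300 410 410 0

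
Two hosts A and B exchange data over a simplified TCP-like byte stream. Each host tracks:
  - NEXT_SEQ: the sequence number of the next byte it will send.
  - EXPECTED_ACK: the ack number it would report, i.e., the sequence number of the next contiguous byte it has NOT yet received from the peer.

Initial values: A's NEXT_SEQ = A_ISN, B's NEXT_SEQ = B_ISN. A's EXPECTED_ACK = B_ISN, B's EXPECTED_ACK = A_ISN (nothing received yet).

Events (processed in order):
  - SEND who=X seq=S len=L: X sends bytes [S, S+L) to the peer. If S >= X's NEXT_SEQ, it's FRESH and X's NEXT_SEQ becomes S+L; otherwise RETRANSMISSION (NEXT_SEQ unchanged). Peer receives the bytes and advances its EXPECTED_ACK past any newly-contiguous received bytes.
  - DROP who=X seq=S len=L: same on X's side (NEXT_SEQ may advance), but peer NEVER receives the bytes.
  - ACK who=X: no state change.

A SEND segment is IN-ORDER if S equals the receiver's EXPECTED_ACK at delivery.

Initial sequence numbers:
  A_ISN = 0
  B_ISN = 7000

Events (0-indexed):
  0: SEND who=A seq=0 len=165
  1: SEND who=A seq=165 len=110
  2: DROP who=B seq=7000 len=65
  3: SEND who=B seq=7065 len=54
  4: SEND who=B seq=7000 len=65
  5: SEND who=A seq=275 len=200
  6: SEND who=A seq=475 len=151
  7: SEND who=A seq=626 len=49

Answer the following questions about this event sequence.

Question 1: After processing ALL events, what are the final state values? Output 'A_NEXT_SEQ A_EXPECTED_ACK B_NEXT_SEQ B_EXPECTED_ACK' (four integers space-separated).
After event 0: A_seq=165 A_ack=7000 B_seq=7000 B_ack=165
After event 1: A_seq=275 A_ack=7000 B_seq=7000 B_ack=275
After event 2: A_seq=275 A_ack=7000 B_seq=7065 B_ack=275
After event 3: A_seq=275 A_ack=7000 B_seq=7119 B_ack=275
After event 4: A_seq=275 A_ack=7119 B_seq=7119 B_ack=275
After event 5: A_seq=475 A_ack=7119 B_seq=7119 B_ack=475
After event 6: A_seq=626 A_ack=7119 B_seq=7119 B_ack=626
After event 7: A_seq=675 A_ack=7119 B_seq=7119 B_ack=675

Answer: 675 7119 7119 675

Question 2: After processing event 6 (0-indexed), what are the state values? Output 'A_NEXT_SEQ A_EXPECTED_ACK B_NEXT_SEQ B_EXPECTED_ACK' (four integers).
After event 0: A_seq=165 A_ack=7000 B_seq=7000 B_ack=165
After event 1: A_seq=275 A_ack=7000 B_seq=7000 B_ack=275
After event 2: A_seq=275 A_ack=7000 B_seq=7065 B_ack=275
After event 3: A_seq=275 A_ack=7000 B_seq=7119 B_ack=275
After event 4: A_seq=275 A_ack=7119 B_seq=7119 B_ack=275
After event 5: A_seq=475 A_ack=7119 B_seq=7119 B_ack=475
After event 6: A_seq=626 A_ack=7119 B_seq=7119 B_ack=626

626 7119 7119 626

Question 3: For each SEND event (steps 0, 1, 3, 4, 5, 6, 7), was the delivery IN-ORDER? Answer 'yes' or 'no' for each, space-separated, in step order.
Step 0: SEND seq=0 -> in-order
Step 1: SEND seq=165 -> in-order
Step 3: SEND seq=7065 -> out-of-order
Step 4: SEND seq=7000 -> in-order
Step 5: SEND seq=275 -> in-order
Step 6: SEND seq=475 -> in-order
Step 7: SEND seq=626 -> in-order

Answer: yes yes no yes yes yes yes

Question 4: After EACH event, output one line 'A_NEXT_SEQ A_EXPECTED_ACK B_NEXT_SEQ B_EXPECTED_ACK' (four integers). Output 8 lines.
165 7000 7000 165
275 7000 7000 275
275 7000 7065 275
275 7000 7119 275
275 7119 7119 275
475 7119 7119 475
626 7119 7119 626
675 7119 7119 675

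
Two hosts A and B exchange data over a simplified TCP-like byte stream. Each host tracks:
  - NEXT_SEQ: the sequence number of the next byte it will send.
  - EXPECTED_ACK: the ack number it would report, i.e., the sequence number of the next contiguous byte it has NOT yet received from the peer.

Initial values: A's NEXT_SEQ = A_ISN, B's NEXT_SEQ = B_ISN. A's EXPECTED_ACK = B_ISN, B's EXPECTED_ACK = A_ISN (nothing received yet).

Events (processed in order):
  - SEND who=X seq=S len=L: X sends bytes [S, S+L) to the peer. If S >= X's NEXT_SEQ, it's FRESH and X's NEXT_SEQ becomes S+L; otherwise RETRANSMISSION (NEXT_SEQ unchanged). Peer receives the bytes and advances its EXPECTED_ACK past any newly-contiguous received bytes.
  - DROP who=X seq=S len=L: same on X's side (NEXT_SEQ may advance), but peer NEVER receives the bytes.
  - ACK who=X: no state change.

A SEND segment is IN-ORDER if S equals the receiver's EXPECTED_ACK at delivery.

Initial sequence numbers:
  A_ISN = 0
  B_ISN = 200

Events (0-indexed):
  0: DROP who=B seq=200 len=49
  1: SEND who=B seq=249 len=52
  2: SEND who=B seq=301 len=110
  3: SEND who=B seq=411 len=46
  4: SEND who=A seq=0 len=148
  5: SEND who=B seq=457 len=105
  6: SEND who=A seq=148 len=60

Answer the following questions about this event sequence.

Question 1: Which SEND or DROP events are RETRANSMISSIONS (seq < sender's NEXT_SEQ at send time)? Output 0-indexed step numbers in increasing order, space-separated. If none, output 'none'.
Step 0: DROP seq=200 -> fresh
Step 1: SEND seq=249 -> fresh
Step 2: SEND seq=301 -> fresh
Step 3: SEND seq=411 -> fresh
Step 4: SEND seq=0 -> fresh
Step 5: SEND seq=457 -> fresh
Step 6: SEND seq=148 -> fresh

Answer: none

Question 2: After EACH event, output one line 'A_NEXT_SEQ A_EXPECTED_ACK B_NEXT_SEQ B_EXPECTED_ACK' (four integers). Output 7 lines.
0 200 249 0
0 200 301 0
0 200 411 0
0 200 457 0
148 200 457 148
148 200 562 148
208 200 562 208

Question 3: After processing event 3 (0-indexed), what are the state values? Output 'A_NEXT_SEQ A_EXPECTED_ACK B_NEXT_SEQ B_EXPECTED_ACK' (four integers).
After event 0: A_seq=0 A_ack=200 B_seq=249 B_ack=0
After event 1: A_seq=0 A_ack=200 B_seq=301 B_ack=0
After event 2: A_seq=0 A_ack=200 B_seq=411 B_ack=0
After event 3: A_seq=0 A_ack=200 B_seq=457 B_ack=0

0 200 457 0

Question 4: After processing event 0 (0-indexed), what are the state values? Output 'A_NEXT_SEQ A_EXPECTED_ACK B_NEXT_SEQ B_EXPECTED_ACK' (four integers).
After event 0: A_seq=0 A_ack=200 B_seq=249 B_ack=0

0 200 249 0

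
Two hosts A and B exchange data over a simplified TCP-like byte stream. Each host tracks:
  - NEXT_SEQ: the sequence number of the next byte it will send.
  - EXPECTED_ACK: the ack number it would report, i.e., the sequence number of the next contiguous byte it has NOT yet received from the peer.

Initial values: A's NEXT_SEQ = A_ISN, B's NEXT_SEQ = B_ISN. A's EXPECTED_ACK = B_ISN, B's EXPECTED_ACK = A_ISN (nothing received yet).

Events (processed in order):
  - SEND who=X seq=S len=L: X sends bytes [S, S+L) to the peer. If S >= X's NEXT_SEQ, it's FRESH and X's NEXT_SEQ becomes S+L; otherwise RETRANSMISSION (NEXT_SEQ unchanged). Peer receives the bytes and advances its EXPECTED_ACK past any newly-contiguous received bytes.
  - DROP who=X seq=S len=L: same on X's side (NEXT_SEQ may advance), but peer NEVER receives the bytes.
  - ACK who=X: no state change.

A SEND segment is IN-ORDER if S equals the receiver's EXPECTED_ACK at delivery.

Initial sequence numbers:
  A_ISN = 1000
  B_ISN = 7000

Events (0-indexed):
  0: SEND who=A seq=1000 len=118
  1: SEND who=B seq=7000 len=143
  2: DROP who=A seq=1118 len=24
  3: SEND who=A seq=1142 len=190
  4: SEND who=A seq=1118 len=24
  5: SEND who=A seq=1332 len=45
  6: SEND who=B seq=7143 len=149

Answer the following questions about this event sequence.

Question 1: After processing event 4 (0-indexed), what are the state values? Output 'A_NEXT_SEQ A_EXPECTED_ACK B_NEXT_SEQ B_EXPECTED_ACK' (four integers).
After event 0: A_seq=1118 A_ack=7000 B_seq=7000 B_ack=1118
After event 1: A_seq=1118 A_ack=7143 B_seq=7143 B_ack=1118
After event 2: A_seq=1142 A_ack=7143 B_seq=7143 B_ack=1118
After event 3: A_seq=1332 A_ack=7143 B_seq=7143 B_ack=1118
After event 4: A_seq=1332 A_ack=7143 B_seq=7143 B_ack=1332

1332 7143 7143 1332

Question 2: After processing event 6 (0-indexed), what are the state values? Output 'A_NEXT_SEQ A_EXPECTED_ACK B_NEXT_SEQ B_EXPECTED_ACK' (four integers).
After event 0: A_seq=1118 A_ack=7000 B_seq=7000 B_ack=1118
After event 1: A_seq=1118 A_ack=7143 B_seq=7143 B_ack=1118
After event 2: A_seq=1142 A_ack=7143 B_seq=7143 B_ack=1118
After event 3: A_seq=1332 A_ack=7143 B_seq=7143 B_ack=1118
After event 4: A_seq=1332 A_ack=7143 B_seq=7143 B_ack=1332
After event 5: A_seq=1377 A_ack=7143 B_seq=7143 B_ack=1377
After event 6: A_seq=1377 A_ack=7292 B_seq=7292 B_ack=1377

1377 7292 7292 1377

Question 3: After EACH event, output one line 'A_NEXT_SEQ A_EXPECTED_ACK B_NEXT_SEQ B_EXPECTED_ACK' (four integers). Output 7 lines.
1118 7000 7000 1118
1118 7143 7143 1118
1142 7143 7143 1118
1332 7143 7143 1118
1332 7143 7143 1332
1377 7143 7143 1377
1377 7292 7292 1377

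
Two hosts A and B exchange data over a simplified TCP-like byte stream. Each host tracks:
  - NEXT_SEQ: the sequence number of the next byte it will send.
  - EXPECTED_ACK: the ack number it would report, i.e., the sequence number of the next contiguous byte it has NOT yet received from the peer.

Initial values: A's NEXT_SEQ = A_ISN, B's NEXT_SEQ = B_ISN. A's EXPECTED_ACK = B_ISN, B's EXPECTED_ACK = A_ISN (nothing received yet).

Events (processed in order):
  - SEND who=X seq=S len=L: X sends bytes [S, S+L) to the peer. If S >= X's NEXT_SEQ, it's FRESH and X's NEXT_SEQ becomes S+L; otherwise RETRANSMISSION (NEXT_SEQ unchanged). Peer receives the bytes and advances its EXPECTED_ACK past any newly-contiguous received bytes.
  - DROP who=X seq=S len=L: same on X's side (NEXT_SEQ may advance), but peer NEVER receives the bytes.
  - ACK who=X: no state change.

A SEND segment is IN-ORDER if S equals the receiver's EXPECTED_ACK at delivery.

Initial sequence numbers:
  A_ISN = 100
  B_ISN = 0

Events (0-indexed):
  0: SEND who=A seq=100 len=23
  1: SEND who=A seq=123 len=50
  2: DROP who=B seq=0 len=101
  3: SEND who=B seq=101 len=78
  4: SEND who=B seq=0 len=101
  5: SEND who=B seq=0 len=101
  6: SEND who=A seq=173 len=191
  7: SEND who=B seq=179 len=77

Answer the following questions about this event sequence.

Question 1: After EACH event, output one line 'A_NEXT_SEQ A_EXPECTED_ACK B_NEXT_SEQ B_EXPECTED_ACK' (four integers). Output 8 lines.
123 0 0 123
173 0 0 173
173 0 101 173
173 0 179 173
173 179 179 173
173 179 179 173
364 179 179 364
364 256 256 364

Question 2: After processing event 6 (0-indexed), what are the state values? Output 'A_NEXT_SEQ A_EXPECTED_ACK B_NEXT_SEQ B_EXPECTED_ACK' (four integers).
After event 0: A_seq=123 A_ack=0 B_seq=0 B_ack=123
After event 1: A_seq=173 A_ack=0 B_seq=0 B_ack=173
After event 2: A_seq=173 A_ack=0 B_seq=101 B_ack=173
After event 3: A_seq=173 A_ack=0 B_seq=179 B_ack=173
After event 4: A_seq=173 A_ack=179 B_seq=179 B_ack=173
After event 5: A_seq=173 A_ack=179 B_seq=179 B_ack=173
After event 6: A_seq=364 A_ack=179 B_seq=179 B_ack=364

364 179 179 364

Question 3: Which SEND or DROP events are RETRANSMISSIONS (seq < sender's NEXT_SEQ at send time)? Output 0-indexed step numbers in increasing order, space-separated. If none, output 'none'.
Step 0: SEND seq=100 -> fresh
Step 1: SEND seq=123 -> fresh
Step 2: DROP seq=0 -> fresh
Step 3: SEND seq=101 -> fresh
Step 4: SEND seq=0 -> retransmit
Step 5: SEND seq=0 -> retransmit
Step 6: SEND seq=173 -> fresh
Step 7: SEND seq=179 -> fresh

Answer: 4 5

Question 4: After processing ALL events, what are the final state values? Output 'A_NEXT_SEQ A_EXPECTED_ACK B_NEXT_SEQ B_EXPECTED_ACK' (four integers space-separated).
After event 0: A_seq=123 A_ack=0 B_seq=0 B_ack=123
After event 1: A_seq=173 A_ack=0 B_seq=0 B_ack=173
After event 2: A_seq=173 A_ack=0 B_seq=101 B_ack=173
After event 3: A_seq=173 A_ack=0 B_seq=179 B_ack=173
After event 4: A_seq=173 A_ack=179 B_seq=179 B_ack=173
After event 5: A_seq=173 A_ack=179 B_seq=179 B_ack=173
After event 6: A_seq=364 A_ack=179 B_seq=179 B_ack=364
After event 7: A_seq=364 A_ack=256 B_seq=256 B_ack=364

Answer: 364 256 256 364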